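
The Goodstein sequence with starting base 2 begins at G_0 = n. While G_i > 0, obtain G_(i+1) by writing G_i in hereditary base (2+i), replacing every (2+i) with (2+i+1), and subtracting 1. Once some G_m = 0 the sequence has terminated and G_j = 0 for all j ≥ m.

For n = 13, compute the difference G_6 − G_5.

(0) 13|_2 = 2^(2 + 1) + 2^2 + 1 ↦ 3^(3 + 1) + 3^3 + 1|_3 = 109 ⇒ 108
(1) 108|_3 = 3^(3 + 1) + 3^3 ↦ 4^(4 + 1) + 4^4|_4 = 1280 ⇒ 1279
(2) 1279|_4 = 4^(4 + 1) + 3·4^3 + 3·4^2 + 3·4 + 3 ↦ 5^(5 + 1) + 3·5^3 + 3·5^2 + 3·5 + 3|_5 = 16093 ⇒ 16092
(3) 16092|_5 = 5^(5 + 1) + 3·5^3 + 3·5^2 + 3·5 + 2 ↦ 6^(6 + 1) + 3·6^3 + 3·6^2 + 3·6 + 2|_6 = 280712 ⇒ 280711
(4) 280711|_6 = 6^(6 + 1) + 3·6^3 + 3·6^2 + 3·6 + 1 ↦ 7^(7 + 1) + 3·7^3 + 3·7^2 + 3·7 + 1|_7 = 5765999 ⇒ 5765998
(5) 5765998|_7 = 7^(7 + 1) + 3·7^3 + 3·7^2 + 3·7 ↦ 8^(8 + 1) + 3·8^3 + 3·8^2 + 3·8|_8 = 134219480 ⇒ 134219479

128453481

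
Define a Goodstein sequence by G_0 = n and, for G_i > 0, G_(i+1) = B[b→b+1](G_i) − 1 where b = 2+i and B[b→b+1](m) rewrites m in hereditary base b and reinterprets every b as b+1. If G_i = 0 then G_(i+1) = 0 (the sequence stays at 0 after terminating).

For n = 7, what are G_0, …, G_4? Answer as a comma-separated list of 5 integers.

G_0=7  [base 2] 2^2 + 2 + 1  →[2↦3]→  3^3 + 3 + 1 = 31  −1 ⇒ G_1=30
G_1=30  [base 3] 3^3 + 3  →[3↦4]→  4^4 + 4 = 260  −1 ⇒ G_2=259
G_2=259  [base 4] 4^4 + 3  →[4↦5]→  5^5 + 3 = 3128  −1 ⇒ G_3=3127
G_3=3127  [base 5] 5^5 + 2  →[5↦6]→  6^6 + 2 = 46658  −1 ⇒ G_4=46657

7, 30, 259, 3127, 46657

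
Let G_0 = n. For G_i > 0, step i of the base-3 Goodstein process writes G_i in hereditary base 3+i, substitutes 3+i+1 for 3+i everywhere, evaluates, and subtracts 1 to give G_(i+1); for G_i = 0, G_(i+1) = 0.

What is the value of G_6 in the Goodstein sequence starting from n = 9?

G_0 = 9. HB_3(9) = 3^2. Bump = 16. G_1 = 15.
G_1 = 15. HB_4(15) = 3·4 + 3. Bump = 18. G_2 = 17.
G_2 = 17. HB_5(17) = 3·5 + 2. Bump = 20. G_3 = 19.
G_3 = 19. HB_6(19) = 3·6 + 1. Bump = 22. G_4 = 21.
G_4 = 21. HB_7(21) = 3·7. Bump = 24. G_5 = 23.
G_5 = 23. HB_8(23) = 2·8 + 7. Bump = 25. G_6 = 24.

24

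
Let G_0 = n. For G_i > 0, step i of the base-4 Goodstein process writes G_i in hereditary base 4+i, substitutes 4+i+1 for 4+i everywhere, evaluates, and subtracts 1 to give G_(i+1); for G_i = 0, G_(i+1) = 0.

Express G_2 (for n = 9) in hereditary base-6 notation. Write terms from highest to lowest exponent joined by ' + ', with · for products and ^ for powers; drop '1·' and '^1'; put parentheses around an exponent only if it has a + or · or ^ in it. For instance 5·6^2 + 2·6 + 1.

base 4: 9 = 2·4 + 1; at 5: 2·5 + 1 = 11; next = 10
base 5: 10 = 2·5; at 6: 2·6 = 12; next = 11

6 + 5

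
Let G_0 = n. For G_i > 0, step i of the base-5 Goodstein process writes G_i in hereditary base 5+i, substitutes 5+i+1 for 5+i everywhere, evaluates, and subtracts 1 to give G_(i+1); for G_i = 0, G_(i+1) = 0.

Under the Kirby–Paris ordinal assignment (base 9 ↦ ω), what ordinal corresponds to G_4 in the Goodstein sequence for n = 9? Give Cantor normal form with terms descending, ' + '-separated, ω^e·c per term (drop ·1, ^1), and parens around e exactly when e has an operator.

i=0: 9 = 5 + 4 (b=5); 5→6: 6 + 4 = 10; 10−1 = 9
i=1: 9 = 6 + 3 (b=6); 6→7: 7 + 3 = 10; 10−1 = 9
i=2: 9 = 7 + 2 (b=7); 7→8: 8 + 2 = 10; 10−1 = 9
i=3: 9 = 8 + 1 (b=8); 8→9: 9 + 1 = 10; 10−1 = 9
i=4: 9 = 9 (b=9); 9→10: 10 = 10; 10−1 = 9

ω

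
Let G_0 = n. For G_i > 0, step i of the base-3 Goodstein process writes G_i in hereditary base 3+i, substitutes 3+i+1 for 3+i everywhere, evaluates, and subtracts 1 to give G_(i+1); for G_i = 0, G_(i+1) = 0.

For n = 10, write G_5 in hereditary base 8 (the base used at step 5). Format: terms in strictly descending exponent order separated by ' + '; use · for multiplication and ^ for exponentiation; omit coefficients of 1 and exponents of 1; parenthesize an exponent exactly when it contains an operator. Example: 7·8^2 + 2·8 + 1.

10 —HB3→ 3^2 + 1 —bump→ 4^2 + 1 = 17 —(−1)→ 16
16 —HB4→ 4^2 —bump→ 5^2 = 25 —(−1)→ 24
24 —HB5→ 4·5 + 4 —bump→ 4·6 + 4 = 28 —(−1)→ 27
27 —HB6→ 4·6 + 3 —bump→ 4·7 + 3 = 31 —(−1)→ 30
30 —HB7→ 4·7 + 2 —bump→ 4·8 + 2 = 34 —(−1)→ 33
33 —HB8→ 4·8 + 1 —bump→ 4·9 + 1 = 37 —(−1)→ 36

4·8 + 1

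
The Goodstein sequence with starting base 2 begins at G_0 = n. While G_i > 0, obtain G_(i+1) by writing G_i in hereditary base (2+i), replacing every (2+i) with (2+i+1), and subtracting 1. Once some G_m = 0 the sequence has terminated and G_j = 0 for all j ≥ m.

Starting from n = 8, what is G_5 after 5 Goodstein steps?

1647195

G_0=8  [base 2] 2^(2 + 1)  →[2↦3]→  3^(3 + 1) = 81  −1 ⇒ G_1=80
G_1=80  [base 3] 2·3^3 + 2·3^2 + 2·3 + 2  →[3↦4]→  2·4^4 + 2·4^2 + 2·4 + 2 = 554  −1 ⇒ G_2=553
G_2=553  [base 4] 2·4^4 + 2·4^2 + 2·4 + 1  →[4↦5]→  2·5^5 + 2·5^2 + 2·5 + 1 = 6311  −1 ⇒ G_3=6310
G_3=6310  [base 5] 2·5^5 + 2·5^2 + 2·5  →[5↦6]→  2·6^6 + 2·6^2 + 2·6 = 93396  −1 ⇒ G_4=93395
G_4=93395  [base 6] 2·6^6 + 2·6^2 + 6 + 5  →[6↦7]→  2·7^7 + 2·7^2 + 7 + 5 = 1647196  −1 ⇒ G_5=1647195
G_5=1647195  [base 7] 2·7^7 + 2·7^2 + 7 + 4  →[7↦8]→  2·8^8 + 2·8^2 + 8 + 4 = 33554572  −1 ⇒ G_6=33554571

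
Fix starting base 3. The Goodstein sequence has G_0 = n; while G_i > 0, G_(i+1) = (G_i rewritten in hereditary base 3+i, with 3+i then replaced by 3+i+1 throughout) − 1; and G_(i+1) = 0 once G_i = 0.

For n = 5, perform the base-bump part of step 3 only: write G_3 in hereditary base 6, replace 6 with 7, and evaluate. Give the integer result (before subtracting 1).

5

i=0: 5 = 3 + 2 (b=3); 3→4: 4 + 2 = 6; 6−1 = 5
i=1: 5 = 4 + 1 (b=4); 4→5: 5 + 1 = 6; 6−1 = 5
i=2: 5 = 5 (b=5); 5→6: 6 = 6; 6−1 = 5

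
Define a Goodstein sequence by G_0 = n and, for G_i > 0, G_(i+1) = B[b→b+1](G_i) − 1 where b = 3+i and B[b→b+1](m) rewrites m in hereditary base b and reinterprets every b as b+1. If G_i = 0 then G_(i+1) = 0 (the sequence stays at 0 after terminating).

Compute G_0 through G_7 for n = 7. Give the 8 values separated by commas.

G_0=7  [base 3] 2·3 + 1  →[3↦4]→  2·4 + 1 = 9  −1 ⇒ G_1=8
G_1=8  [base 4] 2·4  →[4↦5]→  2·5 = 10  −1 ⇒ G_2=9
G_2=9  [base 5] 5 + 4  →[5↦6]→  6 + 4 = 10  −1 ⇒ G_3=9
G_3=9  [base 6] 6 + 3  →[6↦7]→  7 + 3 = 10  −1 ⇒ G_4=9
G_4=9  [base 7] 7 + 2  →[7↦8]→  8 + 2 = 10  −1 ⇒ G_5=9
G_5=9  [base 8] 8 + 1  →[8↦9]→  9 + 1 = 10  −1 ⇒ G_6=9
G_6=9  [base 9] 9  →[9↦10]→  10 = 10  −1 ⇒ G_7=9

7, 8, 9, 9, 9, 9, 9, 9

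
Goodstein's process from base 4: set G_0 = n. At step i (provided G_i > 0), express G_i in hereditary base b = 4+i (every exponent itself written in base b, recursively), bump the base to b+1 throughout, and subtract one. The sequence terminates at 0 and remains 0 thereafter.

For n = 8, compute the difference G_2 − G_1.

0

[0] 8 ≡ 2·4 (base 4). Lift 5: 10. −1: 9.
[1] 9 ≡ 5 + 4 (base 5). Lift 6: 10. −1: 9.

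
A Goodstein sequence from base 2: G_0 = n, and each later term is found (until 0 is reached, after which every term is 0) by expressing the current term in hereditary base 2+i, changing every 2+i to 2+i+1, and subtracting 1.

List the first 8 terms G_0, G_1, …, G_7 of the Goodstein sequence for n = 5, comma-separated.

[0] 5 ≡ 2^2 + 1 (base 2). Lift 3: 28. −1: 27.
[1] 27 ≡ 3^3 (base 3). Lift 4: 256. −1: 255.
[2] 255 ≡ 3·4^3 + 3·4^2 + 3·4 + 3 (base 4). Lift 5: 468. −1: 467.
[3] 467 ≡ 3·5^3 + 3·5^2 + 3·5 + 2 (base 5). Lift 6: 776. −1: 775.
[4] 775 ≡ 3·6^3 + 3·6^2 + 3·6 + 1 (base 6). Lift 7: 1198. −1: 1197.
[5] 1197 ≡ 3·7^3 + 3·7^2 + 3·7 (base 7). Lift 8: 1752. −1: 1751.
[6] 1751 ≡ 3·8^3 + 3·8^2 + 2·8 + 7 (base 8). Lift 9: 2455. −1: 2454.

5, 27, 255, 467, 775, 1197, 1751, 2454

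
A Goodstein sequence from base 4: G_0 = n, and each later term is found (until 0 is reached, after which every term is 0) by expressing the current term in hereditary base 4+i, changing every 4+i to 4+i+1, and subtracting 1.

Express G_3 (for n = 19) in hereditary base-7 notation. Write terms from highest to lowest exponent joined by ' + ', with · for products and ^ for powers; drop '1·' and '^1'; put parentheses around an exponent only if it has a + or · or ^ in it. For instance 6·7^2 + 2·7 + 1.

7^2

i=0: 19 = 4^2 + 3 (b=4); 4→5: 5^2 + 3 = 28; 28−1 = 27
i=1: 27 = 5^2 + 2 (b=5); 5→6: 6^2 + 2 = 38; 38−1 = 37
i=2: 37 = 6^2 + 1 (b=6); 6→7: 7^2 + 1 = 50; 50−1 = 49
i=3: 49 = 7^2 (b=7); 7→8: 8^2 = 64; 64−1 = 63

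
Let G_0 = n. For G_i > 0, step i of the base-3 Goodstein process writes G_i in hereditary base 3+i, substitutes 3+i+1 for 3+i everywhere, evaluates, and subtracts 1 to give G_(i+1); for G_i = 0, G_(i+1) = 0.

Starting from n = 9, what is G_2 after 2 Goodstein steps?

17

(0) 9|_3 = 3^2 ↦ 4^2|_4 = 16 ⇒ 15
(1) 15|_4 = 3·4 + 3 ↦ 3·5 + 3|_5 = 18 ⇒ 17
(2) 17|_5 = 3·5 + 2 ↦ 3·6 + 2|_6 = 20 ⇒ 19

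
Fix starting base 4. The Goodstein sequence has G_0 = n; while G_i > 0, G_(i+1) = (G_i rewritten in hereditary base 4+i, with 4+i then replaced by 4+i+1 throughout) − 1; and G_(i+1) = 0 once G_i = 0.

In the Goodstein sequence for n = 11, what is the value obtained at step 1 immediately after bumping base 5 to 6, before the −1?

14

11 —HB4→ 2·4 + 3 —bump→ 2·5 + 3 = 13 —(−1)→ 12
12 —HB5→ 2·5 + 2 —bump→ 2·6 + 2 = 14 —(−1)→ 13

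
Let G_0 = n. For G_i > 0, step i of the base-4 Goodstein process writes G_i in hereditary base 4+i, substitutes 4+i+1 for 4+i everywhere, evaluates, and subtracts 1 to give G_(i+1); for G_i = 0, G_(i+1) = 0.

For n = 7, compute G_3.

i=0: 7 = 4 + 3 (b=4); 4→5: 5 + 3 = 8; 8−1 = 7
i=1: 7 = 5 + 2 (b=5); 5→6: 6 + 2 = 8; 8−1 = 7
i=2: 7 = 6 + 1 (b=6); 6→7: 7 + 1 = 8; 8−1 = 7
i=3: 7 = 7 (b=7); 7→8: 8 = 8; 8−1 = 7

7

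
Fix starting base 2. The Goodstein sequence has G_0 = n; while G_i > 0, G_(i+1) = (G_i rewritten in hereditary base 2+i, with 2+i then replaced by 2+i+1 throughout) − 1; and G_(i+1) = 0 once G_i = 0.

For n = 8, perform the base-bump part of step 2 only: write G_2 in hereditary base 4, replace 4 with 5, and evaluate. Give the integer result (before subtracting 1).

6311

i=0: 8 = 2^(2 + 1) (b=2); 2→3: 3^(3 + 1) = 81; 81−1 = 80
i=1: 80 = 2·3^3 + 2·3^2 + 2·3 + 2 (b=3); 3→4: 2·4^4 + 2·4^2 + 2·4 + 2 = 554; 554−1 = 553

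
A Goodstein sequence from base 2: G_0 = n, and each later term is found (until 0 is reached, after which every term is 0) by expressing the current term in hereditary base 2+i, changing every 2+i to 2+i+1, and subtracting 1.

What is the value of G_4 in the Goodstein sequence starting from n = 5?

775

step 0: 5 = 2^2 + 1; sub 3 for 2: 3^3 + 1; = 28; G_1 = 28−1 = 27
step 1: 27 = 3^3; sub 4 for 3: 4^4; = 256; G_2 = 256−1 = 255
step 2: 255 = 3·4^3 + 3·4^2 + 3·4 + 3; sub 5 for 4: 3·5^3 + 3·5^2 + 3·5 + 3; = 468; G_3 = 468−1 = 467
step 3: 467 = 3·5^3 + 3·5^2 + 3·5 + 2; sub 6 for 5: 3·6^3 + 3·6^2 + 3·6 + 2; = 776; G_4 = 776−1 = 775
step 4: 775 = 3·6^3 + 3·6^2 + 3·6 + 1; sub 7 for 6: 3·7^3 + 3·7^2 + 3·7 + 1; = 1198; G_5 = 1198−1 = 1197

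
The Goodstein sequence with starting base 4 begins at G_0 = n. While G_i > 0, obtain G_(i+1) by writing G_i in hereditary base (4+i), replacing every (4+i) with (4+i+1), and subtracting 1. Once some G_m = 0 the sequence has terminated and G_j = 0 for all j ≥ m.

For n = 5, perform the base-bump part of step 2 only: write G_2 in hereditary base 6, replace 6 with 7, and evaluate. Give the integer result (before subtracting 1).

5

[0] 5 ≡ 4 + 1 (base 4). Lift 5: 6. −1: 5.
[1] 5 ≡ 5 (base 5). Lift 6: 6. −1: 5.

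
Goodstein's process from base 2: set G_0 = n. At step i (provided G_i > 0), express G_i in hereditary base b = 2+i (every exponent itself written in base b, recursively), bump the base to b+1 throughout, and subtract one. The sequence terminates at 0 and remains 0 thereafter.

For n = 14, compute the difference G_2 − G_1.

[0] 14 ≡ 2^(2 + 1) + 2^2 + 2 (base 2). Lift 3: 111. −1: 110.
[1] 110 ≡ 3^(3 + 1) + 3^3 + 2 (base 3). Lift 4: 1282. −1: 1281.

1171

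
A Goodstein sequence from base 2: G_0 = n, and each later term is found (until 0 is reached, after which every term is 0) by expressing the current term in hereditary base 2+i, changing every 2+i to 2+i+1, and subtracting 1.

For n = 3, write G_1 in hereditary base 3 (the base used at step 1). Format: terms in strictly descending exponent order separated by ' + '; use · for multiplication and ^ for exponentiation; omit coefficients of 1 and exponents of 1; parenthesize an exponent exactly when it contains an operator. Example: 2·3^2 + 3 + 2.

3

base 2: 3 = 2 + 1; at 3: 3 + 1 = 4; next = 3
base 3: 3 = 3; at 4: 4 = 4; next = 3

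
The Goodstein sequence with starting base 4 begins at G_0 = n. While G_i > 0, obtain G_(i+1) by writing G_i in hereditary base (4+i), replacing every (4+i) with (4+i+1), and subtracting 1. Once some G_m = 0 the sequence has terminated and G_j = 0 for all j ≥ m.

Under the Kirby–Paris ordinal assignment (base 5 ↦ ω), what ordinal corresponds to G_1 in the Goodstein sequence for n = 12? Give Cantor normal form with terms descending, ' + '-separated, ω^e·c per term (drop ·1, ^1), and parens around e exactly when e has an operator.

step 0: 12 = 3·4; sub 5 for 4: 3·5; = 15; G_1 = 15−1 = 14
step 1: 14 = 2·5 + 4; sub 6 for 5: 2·6 + 4; = 16; G_2 = 16−1 = 15

ω·2 + 4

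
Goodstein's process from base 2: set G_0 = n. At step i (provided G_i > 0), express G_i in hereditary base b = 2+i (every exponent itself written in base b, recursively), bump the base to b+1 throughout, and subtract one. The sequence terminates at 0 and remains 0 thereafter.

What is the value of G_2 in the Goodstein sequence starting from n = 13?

1279

G_0=13  [base 2] 2^(2 + 1) + 2^2 + 1  →[2↦3]→  3^(3 + 1) + 3^3 + 1 = 109  −1 ⇒ G_1=108
G_1=108  [base 3] 3^(3 + 1) + 3^3  →[3↦4]→  4^(4 + 1) + 4^4 = 1280  −1 ⇒ G_2=1279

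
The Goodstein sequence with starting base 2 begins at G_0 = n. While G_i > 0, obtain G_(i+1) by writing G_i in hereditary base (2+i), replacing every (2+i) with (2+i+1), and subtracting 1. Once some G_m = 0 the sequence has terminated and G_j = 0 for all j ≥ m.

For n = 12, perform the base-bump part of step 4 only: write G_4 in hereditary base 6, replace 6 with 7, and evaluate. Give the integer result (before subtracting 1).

(0) 12|_2 = 2^(2 + 1) + 2^2 ↦ 3^(3 + 1) + 3^3|_3 = 108 ⇒ 107
(1) 107|_3 = 3^(3 + 1) + 2·3^2 + 2·3 + 2 ↦ 4^(4 + 1) + 2·4^2 + 2·4 + 2|_4 = 1066 ⇒ 1065
(2) 1065|_4 = 4^(4 + 1) + 2·4^2 + 2·4 + 1 ↦ 5^(5 + 1) + 2·5^2 + 2·5 + 1|_5 = 15686 ⇒ 15685
(3) 15685|_5 = 5^(5 + 1) + 2·5^2 + 2·5 ↦ 6^(6 + 1) + 2·6^2 + 2·6|_6 = 280020 ⇒ 280019
(4) 280019|_6 = 6^(6 + 1) + 2·6^2 + 6 + 5 ↦ 7^(7 + 1) + 2·7^2 + 7 + 5|_7 = 5764911 ⇒ 5764910

5764911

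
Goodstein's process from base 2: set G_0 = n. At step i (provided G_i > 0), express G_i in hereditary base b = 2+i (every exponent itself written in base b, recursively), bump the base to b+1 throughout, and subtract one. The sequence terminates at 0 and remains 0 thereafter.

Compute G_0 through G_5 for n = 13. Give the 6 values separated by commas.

13, 108, 1279, 16092, 280711, 5765998

[0] 13 ≡ 2^(2 + 1) + 2^2 + 1 (base 2). Lift 3: 109. −1: 108.
[1] 108 ≡ 3^(3 + 1) + 3^3 (base 3). Lift 4: 1280. −1: 1279.
[2] 1279 ≡ 4^(4 + 1) + 3·4^3 + 3·4^2 + 3·4 + 3 (base 4). Lift 5: 16093. −1: 16092.
[3] 16092 ≡ 5^(5 + 1) + 3·5^3 + 3·5^2 + 3·5 + 2 (base 5). Lift 6: 280712. −1: 280711.
[4] 280711 ≡ 6^(6 + 1) + 3·6^3 + 3·6^2 + 3·6 + 1 (base 6). Lift 7: 5765999. −1: 5765998.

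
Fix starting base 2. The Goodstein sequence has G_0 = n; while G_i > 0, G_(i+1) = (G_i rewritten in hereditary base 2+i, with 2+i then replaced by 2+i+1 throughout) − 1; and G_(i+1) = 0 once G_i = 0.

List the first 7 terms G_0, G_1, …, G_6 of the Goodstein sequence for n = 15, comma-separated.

15, 111, 1283, 18752, 326593, 6588344, 150994943

i=0: 15 = 2^(2 + 1) + 2^2 + 2 + 1 (b=2); 2→3: 3^(3 + 1) + 3^3 + 3 + 1 = 112; 112−1 = 111
i=1: 111 = 3^(3 + 1) + 3^3 + 3 (b=3); 3→4: 4^(4 + 1) + 4^4 + 4 = 1284; 1284−1 = 1283
i=2: 1283 = 4^(4 + 1) + 4^4 + 3 (b=4); 4→5: 5^(5 + 1) + 5^5 + 3 = 18753; 18753−1 = 18752
i=3: 18752 = 5^(5 + 1) + 5^5 + 2 (b=5); 5→6: 6^(6 + 1) + 6^6 + 2 = 326594; 326594−1 = 326593
i=4: 326593 = 6^(6 + 1) + 6^6 + 1 (b=6); 6→7: 7^(7 + 1) + 7^7 + 1 = 6588345; 6588345−1 = 6588344
i=5: 6588344 = 7^(7 + 1) + 7^7 (b=7); 7→8: 8^(8 + 1) + 8^8 = 150994944; 150994944−1 = 150994943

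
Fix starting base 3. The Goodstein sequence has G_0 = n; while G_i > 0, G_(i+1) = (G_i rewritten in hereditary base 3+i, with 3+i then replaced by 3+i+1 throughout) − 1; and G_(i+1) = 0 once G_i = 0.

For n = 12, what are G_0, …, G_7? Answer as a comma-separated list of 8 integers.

12, 19, 27, 37, 49, 63, 69, 75

(0) 12|_3 = 3^2 + 3 ↦ 4^2 + 4|_4 = 20 ⇒ 19
(1) 19|_4 = 4^2 + 3 ↦ 5^2 + 3|_5 = 28 ⇒ 27
(2) 27|_5 = 5^2 + 2 ↦ 6^2 + 2|_6 = 38 ⇒ 37
(3) 37|_6 = 6^2 + 1 ↦ 7^2 + 1|_7 = 50 ⇒ 49
(4) 49|_7 = 7^2 ↦ 8^2|_8 = 64 ⇒ 63
(5) 63|_8 = 7·8 + 7 ↦ 7·9 + 7|_9 = 70 ⇒ 69
(6) 69|_9 = 7·9 + 6 ↦ 7·10 + 6|_10 = 76 ⇒ 75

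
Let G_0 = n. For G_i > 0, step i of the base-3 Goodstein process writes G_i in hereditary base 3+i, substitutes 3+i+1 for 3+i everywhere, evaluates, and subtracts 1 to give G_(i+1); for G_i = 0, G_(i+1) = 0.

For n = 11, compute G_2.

11 —HB3→ 3^2 + 2 —bump→ 4^2 + 2 = 18 —(−1)→ 17
17 —HB4→ 4^2 + 1 —bump→ 5^2 + 1 = 26 —(−1)→ 25
25 —HB5→ 5^2 —bump→ 6^2 = 36 —(−1)→ 35

25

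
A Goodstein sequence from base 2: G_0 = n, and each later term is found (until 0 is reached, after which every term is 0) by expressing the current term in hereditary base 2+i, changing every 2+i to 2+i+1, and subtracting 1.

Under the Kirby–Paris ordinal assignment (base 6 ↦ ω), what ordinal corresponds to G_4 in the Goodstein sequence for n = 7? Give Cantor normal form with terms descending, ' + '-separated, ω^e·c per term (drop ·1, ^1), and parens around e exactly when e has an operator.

ω^ω + 1

G_0=7  [base 2] 2^2 + 2 + 1  →[2↦3]→  3^3 + 3 + 1 = 31  −1 ⇒ G_1=30
G_1=30  [base 3] 3^3 + 3  →[3↦4]→  4^4 + 4 = 260  −1 ⇒ G_2=259
G_2=259  [base 4] 4^4 + 3  →[4↦5]→  5^5 + 3 = 3128  −1 ⇒ G_3=3127
G_3=3127  [base 5] 5^5 + 2  →[5↦6]→  6^6 + 2 = 46658  −1 ⇒ G_4=46657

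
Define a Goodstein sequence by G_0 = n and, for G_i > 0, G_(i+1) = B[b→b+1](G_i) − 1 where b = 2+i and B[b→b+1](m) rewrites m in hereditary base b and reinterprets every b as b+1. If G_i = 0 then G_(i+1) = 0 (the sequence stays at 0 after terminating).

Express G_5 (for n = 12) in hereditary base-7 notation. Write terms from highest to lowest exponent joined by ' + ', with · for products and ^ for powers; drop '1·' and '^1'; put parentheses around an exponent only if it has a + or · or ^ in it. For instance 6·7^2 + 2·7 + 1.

7^(7 + 1) + 2·7^2 + 7 + 4

base 2: 12 = 2^(2 + 1) + 2^2; at 3: 3^(3 + 1) + 3^3 = 108; next = 107
base 3: 107 = 3^(3 + 1) + 2·3^2 + 2·3 + 2; at 4: 4^(4 + 1) + 2·4^2 + 2·4 + 2 = 1066; next = 1065
base 4: 1065 = 4^(4 + 1) + 2·4^2 + 2·4 + 1; at 5: 5^(5 + 1) + 2·5^2 + 2·5 + 1 = 15686; next = 15685
base 5: 15685 = 5^(5 + 1) + 2·5^2 + 2·5; at 6: 6^(6 + 1) + 2·6^2 + 2·6 = 280020; next = 280019
base 6: 280019 = 6^(6 + 1) + 2·6^2 + 6 + 5; at 7: 7^(7 + 1) + 2·7^2 + 7 + 5 = 5764911; next = 5764910
base 7: 5764910 = 7^(7 + 1) + 2·7^2 + 7 + 4; at 8: 8^(8 + 1) + 2·8^2 + 8 + 4 = 134217868; next = 134217867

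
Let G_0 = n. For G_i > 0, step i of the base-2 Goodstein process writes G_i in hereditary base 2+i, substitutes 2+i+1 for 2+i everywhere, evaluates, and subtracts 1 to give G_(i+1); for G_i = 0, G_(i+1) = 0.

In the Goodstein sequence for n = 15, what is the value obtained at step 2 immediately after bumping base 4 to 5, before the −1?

18753

G_0=15  [base 2] 2^(2 + 1) + 2^2 + 2 + 1  →[2↦3]→  3^(3 + 1) + 3^3 + 3 + 1 = 112  −1 ⇒ G_1=111
G_1=111  [base 3] 3^(3 + 1) + 3^3 + 3  →[3↦4]→  4^(4 + 1) + 4^4 + 4 = 1284  −1 ⇒ G_2=1283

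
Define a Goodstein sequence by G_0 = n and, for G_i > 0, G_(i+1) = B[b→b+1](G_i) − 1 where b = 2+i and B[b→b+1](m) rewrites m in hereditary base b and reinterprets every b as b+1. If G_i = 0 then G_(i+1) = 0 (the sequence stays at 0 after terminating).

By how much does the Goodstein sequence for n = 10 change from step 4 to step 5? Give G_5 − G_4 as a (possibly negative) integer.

3935819

i=0: 10 = 2^(2 + 1) + 2 (b=2); 2→3: 3^(3 + 1) + 3 = 84; 84−1 = 83
i=1: 83 = 3^(3 + 1) + 2 (b=3); 3→4: 4^(4 + 1) + 2 = 1026; 1026−1 = 1025
i=2: 1025 = 4^(4 + 1) + 1 (b=4); 4→5: 5^(5 + 1) + 1 = 15626; 15626−1 = 15625
i=3: 15625 = 5^(5 + 1) (b=5); 5→6: 6^(6 + 1) = 279936; 279936−1 = 279935
i=4: 279935 = 5·6^6 + 5·6^5 + 5·6^4 + 5·6^3 + 5·6^2 + 5·6 + 5 (b=6); 6→7: 5·7^7 + 5·7^5 + 5·7^4 + 5·7^3 + 5·7^2 + 5·7 + 5 = 4215755; 4215755−1 = 4215754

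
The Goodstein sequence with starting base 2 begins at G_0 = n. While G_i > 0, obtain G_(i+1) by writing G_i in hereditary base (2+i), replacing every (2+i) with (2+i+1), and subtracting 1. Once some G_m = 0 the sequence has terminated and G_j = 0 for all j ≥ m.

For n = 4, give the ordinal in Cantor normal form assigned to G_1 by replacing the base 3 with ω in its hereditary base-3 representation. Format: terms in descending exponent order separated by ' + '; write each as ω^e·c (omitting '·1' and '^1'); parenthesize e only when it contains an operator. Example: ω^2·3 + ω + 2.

base 2: 4 = 2^2; at 3: 3^3 = 27; next = 26
base 3: 26 = 2·3^2 + 2·3 + 2; at 4: 2·4^2 + 2·4 + 2 = 42; next = 41

ω^2·2 + ω·2 + 2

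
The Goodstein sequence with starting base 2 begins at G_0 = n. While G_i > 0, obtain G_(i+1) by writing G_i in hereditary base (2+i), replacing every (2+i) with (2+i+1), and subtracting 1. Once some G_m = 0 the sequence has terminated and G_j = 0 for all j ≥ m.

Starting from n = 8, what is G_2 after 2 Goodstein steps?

553

base 2: 8 = 2^(2 + 1); at 3: 3^(3 + 1) = 81; next = 80
base 3: 80 = 2·3^3 + 2·3^2 + 2·3 + 2; at 4: 2·4^4 + 2·4^2 + 2·4 + 2 = 554; next = 553
base 4: 553 = 2·4^4 + 2·4^2 + 2·4 + 1; at 5: 2·5^5 + 2·5^2 + 2·5 + 1 = 6311; next = 6310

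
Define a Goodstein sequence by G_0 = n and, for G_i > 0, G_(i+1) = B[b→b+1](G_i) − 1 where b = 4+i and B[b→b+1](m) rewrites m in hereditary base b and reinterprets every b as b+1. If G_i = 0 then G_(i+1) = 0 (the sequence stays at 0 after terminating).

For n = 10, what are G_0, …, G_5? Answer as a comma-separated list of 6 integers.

G_0=10  [base 4] 2·4 + 2  →[4↦5]→  2·5 + 2 = 12  −1 ⇒ G_1=11
G_1=11  [base 5] 2·5 + 1  →[5↦6]→  2·6 + 1 = 13  −1 ⇒ G_2=12
G_2=12  [base 6] 2·6  →[6↦7]→  2·7 = 14  −1 ⇒ G_3=13
G_3=13  [base 7] 7 + 6  →[7↦8]→  8 + 6 = 14  −1 ⇒ G_4=13
G_4=13  [base 8] 8 + 5  →[8↦9]→  9 + 5 = 14  −1 ⇒ G_5=13

10, 11, 12, 13, 13, 13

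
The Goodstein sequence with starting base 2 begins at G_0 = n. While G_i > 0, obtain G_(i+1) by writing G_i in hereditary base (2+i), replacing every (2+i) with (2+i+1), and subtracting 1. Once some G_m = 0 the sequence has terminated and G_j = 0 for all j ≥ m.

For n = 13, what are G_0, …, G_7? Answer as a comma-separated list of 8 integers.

13, 108, 1279, 16092, 280711, 5765998, 134219479, 3486786855

step 0: 13 = 2^(2 + 1) + 2^2 + 1; sub 3 for 2: 3^(3 + 1) + 3^3 + 1; = 109; G_1 = 109−1 = 108
step 1: 108 = 3^(3 + 1) + 3^3; sub 4 for 3: 4^(4 + 1) + 4^4; = 1280; G_2 = 1280−1 = 1279
step 2: 1279 = 4^(4 + 1) + 3·4^3 + 3·4^2 + 3·4 + 3; sub 5 for 4: 5^(5 + 1) + 3·5^3 + 3·5^2 + 3·5 + 3; = 16093; G_3 = 16093−1 = 16092
step 3: 16092 = 5^(5 + 1) + 3·5^3 + 3·5^2 + 3·5 + 2; sub 6 for 5: 6^(6 + 1) + 3·6^3 + 3·6^2 + 3·6 + 2; = 280712; G_4 = 280712−1 = 280711
step 4: 280711 = 6^(6 + 1) + 3·6^3 + 3·6^2 + 3·6 + 1; sub 7 for 6: 7^(7 + 1) + 3·7^3 + 3·7^2 + 3·7 + 1; = 5765999; G_5 = 5765999−1 = 5765998
step 5: 5765998 = 7^(7 + 1) + 3·7^3 + 3·7^2 + 3·7; sub 8 for 7: 8^(8 + 1) + 3·8^3 + 3·8^2 + 3·8; = 134219480; G_6 = 134219480−1 = 134219479
step 6: 134219479 = 8^(8 + 1) + 3·8^3 + 3·8^2 + 2·8 + 7; sub 9 for 8: 9^(9 + 1) + 3·9^3 + 3·9^2 + 2·9 + 7; = 3486786856; G_7 = 3486786856−1 = 3486786855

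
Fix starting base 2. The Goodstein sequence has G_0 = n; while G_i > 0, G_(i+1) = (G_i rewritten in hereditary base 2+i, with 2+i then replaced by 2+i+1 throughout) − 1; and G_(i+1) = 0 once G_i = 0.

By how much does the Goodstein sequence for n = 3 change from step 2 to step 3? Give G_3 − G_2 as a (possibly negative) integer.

[0] 3 ≡ 2 + 1 (base 2). Lift 3: 4. −1: 3.
[1] 3 ≡ 3 (base 3). Lift 4: 4. −1: 3.
[2] 3 ≡ 3 (base 4). Lift 5: 3. −1: 2.

-1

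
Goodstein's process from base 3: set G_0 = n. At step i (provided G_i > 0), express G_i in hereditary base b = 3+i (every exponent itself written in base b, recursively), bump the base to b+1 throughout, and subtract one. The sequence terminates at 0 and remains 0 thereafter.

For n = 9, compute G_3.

[0] 9 ≡ 3^2 (base 3). Lift 4: 16. −1: 15.
[1] 15 ≡ 3·4 + 3 (base 4). Lift 5: 18. −1: 17.
[2] 17 ≡ 3·5 + 2 (base 5). Lift 6: 20. −1: 19.
[3] 19 ≡ 3·6 + 1 (base 6). Lift 7: 22. −1: 21.

19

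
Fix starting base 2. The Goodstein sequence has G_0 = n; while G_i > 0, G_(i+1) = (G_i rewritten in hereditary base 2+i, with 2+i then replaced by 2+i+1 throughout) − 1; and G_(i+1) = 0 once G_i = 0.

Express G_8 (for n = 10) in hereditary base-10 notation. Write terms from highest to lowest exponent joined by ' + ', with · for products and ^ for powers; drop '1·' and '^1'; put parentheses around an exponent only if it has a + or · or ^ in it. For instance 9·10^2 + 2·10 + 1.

5·10^10 + 5·10^5 + 5·10^4 + 5·10^3 + 5·10^2 + 5·10 + 1

i=0: 10 = 2^(2 + 1) + 2 (b=2); 2→3: 3^(3 + 1) + 3 = 84; 84−1 = 83
i=1: 83 = 3^(3 + 1) + 2 (b=3); 3→4: 4^(4 + 1) + 2 = 1026; 1026−1 = 1025
i=2: 1025 = 4^(4 + 1) + 1 (b=4); 4→5: 5^(5 + 1) + 1 = 15626; 15626−1 = 15625
i=3: 15625 = 5^(5 + 1) (b=5); 5→6: 6^(6 + 1) = 279936; 279936−1 = 279935
i=4: 279935 = 5·6^6 + 5·6^5 + 5·6^4 + 5·6^3 + 5·6^2 + 5·6 + 5 (b=6); 6→7: 5·7^7 + 5·7^5 + 5·7^4 + 5·7^3 + 5·7^2 + 5·7 + 5 = 4215755; 4215755−1 = 4215754
i=5: 4215754 = 5·7^7 + 5·7^5 + 5·7^4 + 5·7^3 + 5·7^2 + 5·7 + 4 (b=7); 7→8: 5·8^8 + 5·8^5 + 5·8^4 + 5·8^3 + 5·8^2 + 5·8 + 4 = 84073324; 84073324−1 = 84073323
i=6: 84073323 = 5·8^8 + 5·8^5 + 5·8^4 + 5·8^3 + 5·8^2 + 5·8 + 3 (b=8); 8→9: 5·9^9 + 5·9^5 + 5·9^4 + 5·9^3 + 5·9^2 + 5·9 + 3 = 1937434593; 1937434593−1 = 1937434592
i=7: 1937434592 = 5·9^9 + 5·9^5 + 5·9^4 + 5·9^3 + 5·9^2 + 5·9 + 2 (b=9); 9→10: 5·10^10 + 5·10^5 + 5·10^4 + 5·10^3 + 5·10^2 + 5·10 + 2 = 50000555552; 50000555552−1 = 50000555551
i=8: 50000555551 = 5·10^10 + 5·10^5 + 5·10^4 + 5·10^3 + 5·10^2 + 5·10 + 1 (b=10); 10→11: 5·11^11 + 5·11^5 + 5·11^4 + 5·11^3 + 5·11^2 + 5·11 + 1 = 1426559238831; 1426559238831−1 = 1426559238830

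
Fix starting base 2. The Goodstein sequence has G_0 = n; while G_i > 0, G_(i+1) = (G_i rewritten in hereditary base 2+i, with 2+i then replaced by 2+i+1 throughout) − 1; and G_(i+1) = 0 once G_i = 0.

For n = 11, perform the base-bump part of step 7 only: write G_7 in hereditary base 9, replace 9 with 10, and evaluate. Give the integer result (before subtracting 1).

G_0=11  [base 2] 2^(2 + 1) + 2 + 1  →[2↦3]→  3^(3 + 1) + 3 + 1 = 85  −1 ⇒ G_1=84
G_1=84  [base 3] 3^(3 + 1) + 3  →[3↦4]→  4^(4 + 1) + 4 = 1028  −1 ⇒ G_2=1027
G_2=1027  [base 4] 4^(4 + 1) + 3  →[4↦5]→  5^(5 + 1) + 3 = 15628  −1 ⇒ G_3=15627
G_3=15627  [base 5] 5^(5 + 1) + 2  →[5↦6]→  6^(6 + 1) + 2 = 279938  −1 ⇒ G_4=279937
G_4=279937  [base 6] 6^(6 + 1) + 1  →[6↦7]→  7^(7 + 1) + 1 = 5764802  −1 ⇒ G_5=5764801
G_5=5764801  [base 7] 7^(7 + 1)  →[7↦8]→  8^(8 + 1) = 134217728  −1 ⇒ G_6=134217727
G_6=134217727  [base 8] 7·8^8 + 7·8^7 + 7·8^6 + 7·8^5 + 7·8^4 + 7·8^3 + 7·8^2 + 7·8 + 7  →[8↦9]→  7·9^9 + 7·9^7 + 7·9^6 + 7·9^5 + 7·9^4 + 7·9^3 + 7·9^2 + 7·9 + 7 = 2749609303  −1 ⇒ G_7=2749609302

70077777776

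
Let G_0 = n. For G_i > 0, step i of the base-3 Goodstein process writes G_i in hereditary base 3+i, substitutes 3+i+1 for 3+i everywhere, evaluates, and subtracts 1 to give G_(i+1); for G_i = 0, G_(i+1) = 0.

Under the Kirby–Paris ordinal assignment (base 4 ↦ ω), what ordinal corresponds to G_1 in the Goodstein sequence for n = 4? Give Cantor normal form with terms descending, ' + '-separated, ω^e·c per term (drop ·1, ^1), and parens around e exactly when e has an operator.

ω

base 3: 4 = 3 + 1; at 4: 4 + 1 = 5; next = 4
base 4: 4 = 4; at 5: 5 = 5; next = 4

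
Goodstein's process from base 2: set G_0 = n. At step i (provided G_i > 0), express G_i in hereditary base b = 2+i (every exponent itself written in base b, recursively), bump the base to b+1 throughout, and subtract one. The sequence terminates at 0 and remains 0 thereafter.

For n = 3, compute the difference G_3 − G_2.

i=0: 3 = 2 + 1 (b=2); 2→3: 3 + 1 = 4; 4−1 = 3
i=1: 3 = 3 (b=3); 3→4: 4 = 4; 4−1 = 3
i=2: 3 = 3 (b=4); 4→5: 3 = 3; 3−1 = 2

-1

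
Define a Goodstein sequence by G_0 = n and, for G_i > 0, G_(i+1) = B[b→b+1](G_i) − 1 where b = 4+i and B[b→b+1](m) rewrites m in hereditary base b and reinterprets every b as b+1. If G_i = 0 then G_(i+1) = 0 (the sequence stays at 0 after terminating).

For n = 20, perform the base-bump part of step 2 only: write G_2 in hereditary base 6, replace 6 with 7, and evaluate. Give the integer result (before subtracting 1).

52

base 4: 20 = 4^2 + 4; at 5: 5^2 + 5 = 30; next = 29
base 5: 29 = 5^2 + 4; at 6: 6^2 + 4 = 40; next = 39
base 6: 39 = 6^2 + 3; at 7: 7^2 + 3 = 52; next = 51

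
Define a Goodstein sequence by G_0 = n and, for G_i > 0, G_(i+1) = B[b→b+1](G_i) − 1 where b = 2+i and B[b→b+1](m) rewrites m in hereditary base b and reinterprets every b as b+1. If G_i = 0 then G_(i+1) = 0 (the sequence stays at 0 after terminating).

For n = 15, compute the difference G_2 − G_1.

1172

[0] 15 ≡ 2^(2 + 1) + 2^2 + 2 + 1 (base 2). Lift 3: 112. −1: 111.
[1] 111 ≡ 3^(3 + 1) + 3^3 + 3 (base 3). Lift 4: 1284. −1: 1283.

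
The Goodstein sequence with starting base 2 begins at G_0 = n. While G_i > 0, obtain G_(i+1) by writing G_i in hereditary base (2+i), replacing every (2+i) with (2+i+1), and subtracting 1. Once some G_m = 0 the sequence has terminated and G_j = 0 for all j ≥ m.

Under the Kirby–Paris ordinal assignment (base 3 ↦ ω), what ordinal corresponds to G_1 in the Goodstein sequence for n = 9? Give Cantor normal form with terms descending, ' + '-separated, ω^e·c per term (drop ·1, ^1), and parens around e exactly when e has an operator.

[0] 9 ≡ 2^(2 + 1) + 1 (base 2). Lift 3: 82. −1: 81.
[1] 81 ≡ 3^(3 + 1) (base 3). Lift 4: 1024. −1: 1023.

ω^(ω + 1)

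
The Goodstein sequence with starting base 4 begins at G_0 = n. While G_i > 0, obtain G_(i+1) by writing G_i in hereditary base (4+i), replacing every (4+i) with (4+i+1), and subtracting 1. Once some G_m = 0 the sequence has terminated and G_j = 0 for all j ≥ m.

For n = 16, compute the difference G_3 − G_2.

3

step 0: 16 = 4^2; sub 5 for 4: 5^2; = 25; G_1 = 25−1 = 24
step 1: 24 = 4·5 + 4; sub 6 for 5: 4·6 + 4; = 28; G_2 = 28−1 = 27
step 2: 27 = 4·6 + 3; sub 7 for 6: 4·7 + 3; = 31; G_3 = 31−1 = 30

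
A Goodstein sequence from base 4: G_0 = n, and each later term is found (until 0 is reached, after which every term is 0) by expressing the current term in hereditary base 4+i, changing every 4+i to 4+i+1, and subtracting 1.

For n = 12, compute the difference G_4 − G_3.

1

12 —HB4→ 3·4 —bump→ 3·5 = 15 —(−1)→ 14
14 —HB5→ 2·5 + 4 —bump→ 2·6 + 4 = 16 —(−1)→ 15
15 —HB6→ 2·6 + 3 —bump→ 2·7 + 3 = 17 —(−1)→ 16
16 —HB7→ 2·7 + 2 —bump→ 2·8 + 2 = 18 —(−1)→ 17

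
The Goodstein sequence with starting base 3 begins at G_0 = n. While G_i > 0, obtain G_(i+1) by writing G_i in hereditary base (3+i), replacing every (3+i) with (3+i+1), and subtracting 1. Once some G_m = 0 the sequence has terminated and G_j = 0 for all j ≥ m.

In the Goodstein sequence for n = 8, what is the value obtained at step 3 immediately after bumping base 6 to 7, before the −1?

12

step 0: 8 = 2·3 + 2; sub 4 for 3: 2·4 + 2; = 10; G_1 = 10−1 = 9
step 1: 9 = 2·4 + 1; sub 5 for 4: 2·5 + 1; = 11; G_2 = 11−1 = 10
step 2: 10 = 2·5; sub 6 for 5: 2·6; = 12; G_3 = 12−1 = 11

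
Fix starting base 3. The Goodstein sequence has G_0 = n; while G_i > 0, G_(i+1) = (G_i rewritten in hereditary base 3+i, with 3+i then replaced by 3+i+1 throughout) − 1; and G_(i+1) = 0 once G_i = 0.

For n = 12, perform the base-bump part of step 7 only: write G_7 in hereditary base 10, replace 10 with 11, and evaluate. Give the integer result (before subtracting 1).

82

step 0: 12 = 3^2 + 3; sub 4 for 3: 4^2 + 4; = 20; G_1 = 20−1 = 19
step 1: 19 = 4^2 + 3; sub 5 for 4: 5^2 + 3; = 28; G_2 = 28−1 = 27
step 2: 27 = 5^2 + 2; sub 6 for 5: 6^2 + 2; = 38; G_3 = 38−1 = 37
step 3: 37 = 6^2 + 1; sub 7 for 6: 7^2 + 1; = 50; G_4 = 50−1 = 49
step 4: 49 = 7^2; sub 8 for 7: 8^2; = 64; G_5 = 64−1 = 63
step 5: 63 = 7·8 + 7; sub 9 for 8: 7·9 + 7; = 70; G_6 = 70−1 = 69
step 6: 69 = 7·9 + 6; sub 10 for 9: 7·10 + 6; = 76; G_7 = 76−1 = 75
step 7: 75 = 7·10 + 5; sub 11 for 10: 7·11 + 5; = 82; G_8 = 82−1 = 81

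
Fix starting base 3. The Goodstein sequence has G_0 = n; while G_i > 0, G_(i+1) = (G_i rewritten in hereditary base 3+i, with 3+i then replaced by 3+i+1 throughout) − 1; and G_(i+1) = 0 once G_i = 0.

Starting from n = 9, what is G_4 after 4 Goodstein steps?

G_0=9  [base 3] 3^2  →[3↦4]→  4^2 = 16  −1 ⇒ G_1=15
G_1=15  [base 4] 3·4 + 3  →[4↦5]→  3·5 + 3 = 18  −1 ⇒ G_2=17
G_2=17  [base 5] 3·5 + 2  →[5↦6]→  3·6 + 2 = 20  −1 ⇒ G_3=19
G_3=19  [base 6] 3·6 + 1  →[6↦7]→  3·7 + 1 = 22  −1 ⇒ G_4=21
G_4=21  [base 7] 3·7  →[7↦8]→  3·8 = 24  −1 ⇒ G_5=23

21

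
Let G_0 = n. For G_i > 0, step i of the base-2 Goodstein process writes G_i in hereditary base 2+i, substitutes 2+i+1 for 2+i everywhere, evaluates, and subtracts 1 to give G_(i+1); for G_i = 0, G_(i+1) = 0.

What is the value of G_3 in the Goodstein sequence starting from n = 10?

15625

step 0: 10 = 2^(2 + 1) + 2; sub 3 for 2: 3^(3 + 1) + 3; = 84; G_1 = 84−1 = 83
step 1: 83 = 3^(3 + 1) + 2; sub 4 for 3: 4^(4 + 1) + 2; = 1026; G_2 = 1026−1 = 1025
step 2: 1025 = 4^(4 + 1) + 1; sub 5 for 4: 5^(5 + 1) + 1; = 15626; G_3 = 15626−1 = 15625
step 3: 15625 = 5^(5 + 1); sub 6 for 5: 6^(6 + 1); = 279936; G_4 = 279936−1 = 279935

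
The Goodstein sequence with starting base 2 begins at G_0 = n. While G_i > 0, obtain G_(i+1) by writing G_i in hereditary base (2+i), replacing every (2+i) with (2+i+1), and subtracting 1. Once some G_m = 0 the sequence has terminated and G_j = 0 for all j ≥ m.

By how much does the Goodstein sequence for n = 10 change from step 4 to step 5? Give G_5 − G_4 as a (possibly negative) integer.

10 —HB2→ 2^(2 + 1) + 2 —bump→ 3^(3 + 1) + 3 = 84 —(−1)→ 83
83 —HB3→ 3^(3 + 1) + 2 —bump→ 4^(4 + 1) + 2 = 1026 —(−1)→ 1025
1025 —HB4→ 4^(4 + 1) + 1 —bump→ 5^(5 + 1) + 1 = 15626 —(−1)→ 15625
15625 —HB5→ 5^(5 + 1) —bump→ 6^(6 + 1) = 279936 —(−1)→ 279935
279935 —HB6→ 5·6^6 + 5·6^5 + 5·6^4 + 5·6^3 + 5·6^2 + 5·6 + 5 —bump→ 5·7^7 + 5·7^5 + 5·7^4 + 5·7^3 + 5·7^2 + 5·7 + 5 = 4215755 —(−1)→ 4215754

3935819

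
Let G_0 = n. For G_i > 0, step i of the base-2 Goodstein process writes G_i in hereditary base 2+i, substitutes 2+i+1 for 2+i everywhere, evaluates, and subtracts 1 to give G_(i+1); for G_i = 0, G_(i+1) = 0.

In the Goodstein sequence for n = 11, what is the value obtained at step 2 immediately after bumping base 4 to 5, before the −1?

15628

11 —HB2→ 2^(2 + 1) + 2 + 1 —bump→ 3^(3 + 1) + 3 + 1 = 85 —(−1)→ 84
84 —HB3→ 3^(3 + 1) + 3 —bump→ 4^(4 + 1) + 4 = 1028 —(−1)→ 1027
1027 —HB4→ 4^(4 + 1) + 3 —bump→ 5^(5 + 1) + 3 = 15628 —(−1)→ 15627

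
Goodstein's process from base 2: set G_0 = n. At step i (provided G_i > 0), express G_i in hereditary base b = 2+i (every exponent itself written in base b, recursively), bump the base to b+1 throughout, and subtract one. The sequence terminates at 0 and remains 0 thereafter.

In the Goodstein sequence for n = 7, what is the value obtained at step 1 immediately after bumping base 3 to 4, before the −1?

G_0 = 7. HB_2(7) = 2^2 + 2 + 1. Bump = 31. G_1 = 30.
G_1 = 30. HB_3(30) = 3^3 + 3. Bump = 260. G_2 = 259.

260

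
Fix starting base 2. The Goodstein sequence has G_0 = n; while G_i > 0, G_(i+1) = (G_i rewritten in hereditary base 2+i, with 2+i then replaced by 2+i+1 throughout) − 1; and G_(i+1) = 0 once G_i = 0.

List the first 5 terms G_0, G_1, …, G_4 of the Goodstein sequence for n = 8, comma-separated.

8, 80, 553, 6310, 93395

step 0: 8 = 2^(2 + 1); sub 3 for 2: 3^(3 + 1); = 81; G_1 = 81−1 = 80
step 1: 80 = 2·3^3 + 2·3^2 + 2·3 + 2; sub 4 for 3: 2·4^4 + 2·4^2 + 2·4 + 2; = 554; G_2 = 554−1 = 553
step 2: 553 = 2·4^4 + 2·4^2 + 2·4 + 1; sub 5 for 4: 2·5^5 + 2·5^2 + 2·5 + 1; = 6311; G_3 = 6311−1 = 6310
step 3: 6310 = 2·5^5 + 2·5^2 + 2·5; sub 6 for 5: 2·6^6 + 2·6^2 + 2·6; = 93396; G_4 = 93396−1 = 93395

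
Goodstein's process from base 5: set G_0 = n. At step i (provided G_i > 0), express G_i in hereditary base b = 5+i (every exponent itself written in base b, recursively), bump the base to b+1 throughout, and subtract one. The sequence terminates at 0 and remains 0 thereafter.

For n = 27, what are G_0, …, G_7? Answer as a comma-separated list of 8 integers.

27, 37, 49, 63, 69, 75, 81, 87

step 0: 27 = 5^2 + 2; sub 6 for 5: 6^2 + 2; = 38; G_1 = 38−1 = 37
step 1: 37 = 6^2 + 1; sub 7 for 6: 7^2 + 1; = 50; G_2 = 50−1 = 49
step 2: 49 = 7^2; sub 8 for 7: 8^2; = 64; G_3 = 64−1 = 63
step 3: 63 = 7·8 + 7; sub 9 for 8: 7·9 + 7; = 70; G_4 = 70−1 = 69
step 4: 69 = 7·9 + 6; sub 10 for 9: 7·10 + 6; = 76; G_5 = 76−1 = 75
step 5: 75 = 7·10 + 5; sub 11 for 10: 7·11 + 5; = 82; G_6 = 82−1 = 81
step 6: 81 = 7·11 + 4; sub 12 for 11: 7·12 + 4; = 88; G_7 = 88−1 = 87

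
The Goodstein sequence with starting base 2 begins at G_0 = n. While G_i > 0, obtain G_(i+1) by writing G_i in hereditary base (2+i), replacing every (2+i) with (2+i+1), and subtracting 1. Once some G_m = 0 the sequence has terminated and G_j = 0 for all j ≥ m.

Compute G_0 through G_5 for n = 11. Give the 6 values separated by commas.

11, 84, 1027, 15627, 279937, 5764801

G_0 = 11. HB_2(11) = 2^(2 + 1) + 2 + 1. Bump = 85. G_1 = 84.
G_1 = 84. HB_3(84) = 3^(3 + 1) + 3. Bump = 1028. G_2 = 1027.
G_2 = 1027. HB_4(1027) = 4^(4 + 1) + 3. Bump = 15628. G_3 = 15627.
G_3 = 15627. HB_5(15627) = 5^(5 + 1) + 2. Bump = 279938. G_4 = 279937.
G_4 = 279937. HB_6(279937) = 6^(6 + 1) + 1. Bump = 5764802. G_5 = 5764801.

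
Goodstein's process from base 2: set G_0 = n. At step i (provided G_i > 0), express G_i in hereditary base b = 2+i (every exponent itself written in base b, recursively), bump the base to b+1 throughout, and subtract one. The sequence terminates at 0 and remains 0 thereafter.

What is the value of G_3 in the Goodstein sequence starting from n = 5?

5 —HB2→ 2^2 + 1 —bump→ 3^3 + 1 = 28 —(−1)→ 27
27 —HB3→ 3^3 —bump→ 4^4 = 256 —(−1)→ 255
255 —HB4→ 3·4^3 + 3·4^2 + 3·4 + 3 —bump→ 3·5^3 + 3·5^2 + 3·5 + 3 = 468 —(−1)→ 467
467 —HB5→ 3·5^3 + 3·5^2 + 3·5 + 2 —bump→ 3·6^3 + 3·6^2 + 3·6 + 2 = 776 —(−1)→ 775

467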